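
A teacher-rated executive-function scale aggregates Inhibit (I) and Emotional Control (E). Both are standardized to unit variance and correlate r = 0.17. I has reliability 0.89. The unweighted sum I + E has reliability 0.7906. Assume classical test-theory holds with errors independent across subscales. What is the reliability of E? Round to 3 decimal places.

Var(I+E) = 2 + 2·0.17 = 2.340.
True-score variance = ρ_I + ρ_E + 2·0.17, so 0.7906 = (0.89 + ρ_E + 0.34) / 2.340.
ρ_E = 0.7906·2.340 − 0.89 − 0.34 = 0.620.

0.620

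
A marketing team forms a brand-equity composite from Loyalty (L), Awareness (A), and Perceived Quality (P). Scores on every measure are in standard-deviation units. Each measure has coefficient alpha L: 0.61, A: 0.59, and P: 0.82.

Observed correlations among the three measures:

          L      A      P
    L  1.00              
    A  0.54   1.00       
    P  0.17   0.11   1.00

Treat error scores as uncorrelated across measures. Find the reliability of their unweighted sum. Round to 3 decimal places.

Var(L+A+P) = 3 + 2·[0.54 + 0.17 + 0.11] = 3 + 1.64 = 4.64.
Because errors are independent across components, Cov(Tᵢ,Tⱼ) = Cov(Xᵢ,Xⱼ); the off-diagonal part of the true-score variance is the same as above.
True-score variance = [0.61 + 0.59 + 0.82] + 1.64 = 2.02 + 1.64 = 3.66.
Reliability = 3.66 / 4.64 = 0.789.

0.789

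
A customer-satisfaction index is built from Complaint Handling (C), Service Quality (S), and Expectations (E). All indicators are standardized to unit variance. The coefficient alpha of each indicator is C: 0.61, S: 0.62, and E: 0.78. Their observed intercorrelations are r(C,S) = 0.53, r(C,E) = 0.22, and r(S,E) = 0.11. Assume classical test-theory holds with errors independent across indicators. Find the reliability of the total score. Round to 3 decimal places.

Var(C+S+E) = 3 + 2·[0.53 + 0.22 + 0.11] = 3 + 1.72 = 4.72.
With uncorrelated errors the cross-covariances are all true-score covariance, so they carry over unchanged; only the diagonal terms shrink to ρᵢσᵢ².
True-score variance = [0.61 + 0.62 + 0.78] + 1.72 = 2.01 + 1.72 = 3.73.
Reliability = 3.73 / 4.72 = 0.790.

0.790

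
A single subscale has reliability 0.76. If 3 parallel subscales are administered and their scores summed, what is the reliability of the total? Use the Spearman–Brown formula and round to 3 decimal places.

0.905

ρ_k = kρ / (1 + (k−1)ρ) = 3·0.76 / (1 + 2·0.76) = 2.280 / 2.520 = 0.905.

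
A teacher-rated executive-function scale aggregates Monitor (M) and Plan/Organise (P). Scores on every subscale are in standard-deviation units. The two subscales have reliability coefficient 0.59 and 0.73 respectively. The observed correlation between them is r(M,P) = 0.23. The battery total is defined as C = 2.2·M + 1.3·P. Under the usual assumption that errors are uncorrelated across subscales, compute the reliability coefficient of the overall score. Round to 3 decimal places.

0.689

Var(C) = 2.2² + 1.3² + 2·[2.86·0.23] = 6.53 + 1.3156 = 7.8456.
With uncorrelated errors the cross-covariances are all true-score covariance, so they carry over unchanged; only the diagonal terms shrink to ρᵢσᵢ².
True-score variance = [2.2²·0.59 + 1.3²·0.73] + 1.3156 = 4.0893 + 1.3156 = 5.4049.
Reliability = 5.4049 / 7.8456 = 0.689.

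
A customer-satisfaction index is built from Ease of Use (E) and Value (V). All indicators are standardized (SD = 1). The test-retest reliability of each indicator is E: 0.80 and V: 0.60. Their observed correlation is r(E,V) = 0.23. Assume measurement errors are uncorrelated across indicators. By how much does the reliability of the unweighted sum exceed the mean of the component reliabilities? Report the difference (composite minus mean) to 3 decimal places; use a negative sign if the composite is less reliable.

Var(sum) = 2 + 0.46 = 2.46; true-score variance = 1.4 + 0.46 = 1.86; composite reliability = 0.7561.
Mean component reliability = 0.7000.
Difference = 0.7561 − 0.7000 = 0.056.

0.056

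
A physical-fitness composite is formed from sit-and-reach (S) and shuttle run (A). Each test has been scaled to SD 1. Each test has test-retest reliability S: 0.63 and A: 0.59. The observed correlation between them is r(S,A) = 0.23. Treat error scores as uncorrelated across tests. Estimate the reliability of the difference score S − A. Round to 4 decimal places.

0.4935

Var(S−A) = 1 + 1 − 2·0.23 = 2 − 0.46 = 1.54.
Because errors are independent across components, Cov(Tᵢ,Tⱼ) = Cov(Xᵢ,Xⱼ); the off-diagonal part of the true-score variance is the same as above.
True-score variance = [0.63 + 0.59] − 0.46 = 1.22 − 0.46 = 0.76.
Reliability = 0.76 / 1.54 = 0.4935.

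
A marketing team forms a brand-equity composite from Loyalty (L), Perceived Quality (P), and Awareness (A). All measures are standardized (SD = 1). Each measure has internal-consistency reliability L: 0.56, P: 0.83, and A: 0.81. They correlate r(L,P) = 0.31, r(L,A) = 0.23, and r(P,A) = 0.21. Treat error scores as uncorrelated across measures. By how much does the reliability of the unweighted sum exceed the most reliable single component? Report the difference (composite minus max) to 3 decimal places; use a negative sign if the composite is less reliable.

Var(sum) = 3 + 1.5 = 4.5; true-score variance = 2.2 + 1.5 = 3.7; composite reliability = 0.8222.
Max component reliability = 0.8300.
Difference = 0.8222 − 0.8300 = -0.008.

-0.008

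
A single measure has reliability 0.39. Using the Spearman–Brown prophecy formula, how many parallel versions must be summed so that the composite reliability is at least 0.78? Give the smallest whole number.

k ≥ ρ*(1−ρ₁)/(ρ₁(1−ρ*)) = 0.78·0.61 / (0.39·0.22) = 5.545.
Smallest integer k = 6.

6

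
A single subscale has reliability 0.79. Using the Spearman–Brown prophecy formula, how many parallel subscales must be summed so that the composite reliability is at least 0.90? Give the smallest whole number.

k ≥ ρ*(1−ρ₁)/(ρ₁(1−ρ*)) = 0.90·0.21 / (0.79·0.10) = 2.392.
Smallest integer k = 3.

3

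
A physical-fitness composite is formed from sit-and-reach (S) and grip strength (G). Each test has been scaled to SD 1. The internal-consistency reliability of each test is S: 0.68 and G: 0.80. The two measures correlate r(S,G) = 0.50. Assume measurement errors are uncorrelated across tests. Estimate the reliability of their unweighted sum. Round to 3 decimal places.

0.827

Var(S+G) = 2 + 2·[0.50] = 2 + 1 = 3.
With uncorrelated errors the cross-covariances are all true-score covariance, so they carry over unchanged; only the diagonal terms shrink to ρᵢσᵢ².
True-score variance = [0.68 + 0.80] + 1 = 1.48 + 1 = 2.48.
Reliability = 2.48 / 3 = 0.827.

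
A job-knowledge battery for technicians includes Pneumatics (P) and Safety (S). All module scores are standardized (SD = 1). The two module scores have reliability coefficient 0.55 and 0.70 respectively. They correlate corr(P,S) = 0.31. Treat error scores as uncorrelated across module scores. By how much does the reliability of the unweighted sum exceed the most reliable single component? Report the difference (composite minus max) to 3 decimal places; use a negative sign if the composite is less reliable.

Var(sum) = 2 + 0.62 = 2.62; true-score variance = 1.25 + 0.62 = 1.87; composite reliability = 0.7137.
Max component reliability = 0.7000.
Difference = 0.7137 − 0.7000 = 0.014.

0.014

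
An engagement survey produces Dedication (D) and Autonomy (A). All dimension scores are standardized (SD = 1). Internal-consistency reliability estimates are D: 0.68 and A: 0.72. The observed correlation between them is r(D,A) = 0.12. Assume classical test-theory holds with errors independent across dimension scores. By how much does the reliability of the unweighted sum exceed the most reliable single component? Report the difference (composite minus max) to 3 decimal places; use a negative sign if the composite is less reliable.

Var(sum) = 2 + 0.24 = 2.24; true-score variance = 1.4 + 0.24 = 1.64; composite reliability = 0.7321.
Max component reliability = 0.7200.
Difference = 0.7321 − 0.7200 = 0.012.

0.012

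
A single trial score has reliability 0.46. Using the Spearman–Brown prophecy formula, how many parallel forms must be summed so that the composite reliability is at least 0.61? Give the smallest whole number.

k ≥ ρ*(1−ρ₁)/(ρ₁(1−ρ*)) = 0.61·0.54 / (0.46·0.39) = 1.836.
Smallest integer k = 2.

2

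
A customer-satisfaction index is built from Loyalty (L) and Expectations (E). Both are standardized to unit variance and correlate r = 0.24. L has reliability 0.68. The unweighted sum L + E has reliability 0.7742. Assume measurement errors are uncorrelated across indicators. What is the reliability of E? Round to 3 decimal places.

0.760

Var(L+E) = 2 + 2·0.24 = 2.480.
True-score variance = ρ_L + ρ_E + 2·0.24, so 0.7742 = (0.68 + ρ_E + 0.48) / 2.480.
ρ_E = 0.7742·2.480 − 0.68 − 0.48 = 0.760.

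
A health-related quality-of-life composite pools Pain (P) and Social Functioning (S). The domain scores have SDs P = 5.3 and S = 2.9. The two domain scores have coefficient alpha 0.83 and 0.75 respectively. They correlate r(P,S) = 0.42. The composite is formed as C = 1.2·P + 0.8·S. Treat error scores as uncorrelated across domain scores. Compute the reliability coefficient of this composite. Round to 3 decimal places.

0.859

Var(C) = 1.2²·5.3² + 0.8²·2.9² + 2·[0.96·5.3·2.9·0.42] = 45.832 + 12.3944 = 58.2264.
Because errors are independent across components, Cov(Tᵢ,Tⱼ) = Cov(Xᵢ,Xⱼ); the off-diagonal part of the true-score variance is the same as above.
True-score variance = [1.2²·5.3²·0.83 + 0.8²·2.9²·0.75] + 12.3944 = 37.61 + 12.3944 = 50.0043.
Reliability = 50.0043 / 58.2264 = 0.859.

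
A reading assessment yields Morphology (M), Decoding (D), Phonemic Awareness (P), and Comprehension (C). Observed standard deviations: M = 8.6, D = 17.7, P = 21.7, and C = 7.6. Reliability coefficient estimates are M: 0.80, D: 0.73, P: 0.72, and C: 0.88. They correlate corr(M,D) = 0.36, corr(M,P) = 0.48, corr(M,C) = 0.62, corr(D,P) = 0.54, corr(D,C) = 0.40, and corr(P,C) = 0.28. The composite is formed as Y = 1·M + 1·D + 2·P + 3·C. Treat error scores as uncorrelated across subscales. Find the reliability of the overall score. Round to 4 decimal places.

0.8677

Var(Y) = 8.6² + 17.7² + 2²·21.7² + 3²·7.6² + 2·[8.6·17.7·0.36 + 2·8.6·21.7·0.48 + 3·8.6·7.6·0.62 + 2·17.7·21.7·0.54 + 3·17.7·7.6·0.40 + 6·21.7·7.6·0.28] = 2790.65 + 2417.66 = 5208.31.
With uncorrelated errors the cross-covariances are all true-score covariance, so they carry over unchanged; only the diagonal terms shrink to ρᵢσᵢ².
True-score variance = [8.6²·0.80 + 17.7²·0.73 + 2²·21.7²·0.72 + 3²·7.6²·0.88] + 2417.66 = 2101.49 + 2417.66 = 4519.15.
Reliability = 4519.15 / 5208.31 = 0.8677.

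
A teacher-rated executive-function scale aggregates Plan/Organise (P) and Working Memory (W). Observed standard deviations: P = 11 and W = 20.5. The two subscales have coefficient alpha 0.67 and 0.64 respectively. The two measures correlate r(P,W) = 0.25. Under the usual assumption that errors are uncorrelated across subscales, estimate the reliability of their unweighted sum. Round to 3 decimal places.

Var(P+W) = 11² + 20.5² + 2·[11·20.5·0.25] = 541.25 + 112.75 = 654.
Because errors are independent across components, Cov(Tᵢ,Tⱼ) = Cov(Xᵢ,Xⱼ); the off-diagonal part of the true-score variance is the same as above.
True-score variance = [11²·0.67 + 20.5²·0.64] + 112.75 = 350.03 + 112.75 = 462.78.
Reliability = 462.78 / 654 = 0.708.

0.708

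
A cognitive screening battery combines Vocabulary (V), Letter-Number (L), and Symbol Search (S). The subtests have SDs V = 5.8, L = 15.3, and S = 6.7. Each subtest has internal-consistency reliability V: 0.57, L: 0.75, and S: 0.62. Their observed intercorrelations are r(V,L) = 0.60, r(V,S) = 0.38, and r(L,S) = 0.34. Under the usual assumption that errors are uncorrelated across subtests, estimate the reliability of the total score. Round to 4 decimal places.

0.8263

Var(V+L+S) = 5.8² + 15.3² + 6.7² + 2·[5.8·15.3·0.60 + 5.8·6.7·0.38 + 15.3·6.7·0.34] = 312.62 + 205.728 = 518.348.
With uncorrelated errors the cross-covariances are all true-score covariance, so they carry over unchanged; only the diagonal terms shrink to ρᵢσᵢ².
True-score variance = [5.8²·0.57 + 15.3²·0.75 + 6.7²·0.62] + 205.728 = 222.574 + 205.728 = 428.303.
Reliability = 428.303 / 518.348 = 0.8263.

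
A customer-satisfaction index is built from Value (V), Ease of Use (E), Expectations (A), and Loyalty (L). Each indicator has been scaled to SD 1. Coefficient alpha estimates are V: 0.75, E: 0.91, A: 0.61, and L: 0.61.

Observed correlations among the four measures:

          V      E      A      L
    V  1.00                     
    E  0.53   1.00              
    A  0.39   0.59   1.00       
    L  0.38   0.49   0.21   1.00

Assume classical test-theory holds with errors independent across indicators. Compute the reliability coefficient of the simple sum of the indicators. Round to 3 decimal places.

0.878

Var(V+E+A+L) = 4 + 2·[0.53 + 0.39 + 0.38 + 0.59 + 0.49 + 0.21] = 4 + 5.18 = 9.18.
Under uncorrelated errors the observed covariances equal the true-score covariances, so only the own-variance terms attenuate.
True-score variance = [0.75 + 0.91 + 0.61 + 0.61] + 5.18 = 2.88 + 5.18 = 8.06.
Reliability = 8.06 / 9.18 = 0.878.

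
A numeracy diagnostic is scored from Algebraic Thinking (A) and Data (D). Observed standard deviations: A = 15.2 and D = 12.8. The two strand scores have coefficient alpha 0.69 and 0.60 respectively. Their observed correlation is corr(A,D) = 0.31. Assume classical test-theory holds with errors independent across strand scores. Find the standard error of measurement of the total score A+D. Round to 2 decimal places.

Var(total) = 394.88 + 120.627 = 515.507.
True-score variance = 257.722 + 120.627 = 378.349, so reliability = 0.7339.
Error variance = 515.507 − 378.349 = 137.158; SEM = √137.158 = 11.71.

11.71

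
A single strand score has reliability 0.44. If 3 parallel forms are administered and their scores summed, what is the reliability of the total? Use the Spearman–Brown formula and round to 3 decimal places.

0.702

ρ_k = kρ / (1 + (k−1)ρ) = 3·0.44 / (1 + 2·0.44) = 1.320 / 1.880 = 0.702.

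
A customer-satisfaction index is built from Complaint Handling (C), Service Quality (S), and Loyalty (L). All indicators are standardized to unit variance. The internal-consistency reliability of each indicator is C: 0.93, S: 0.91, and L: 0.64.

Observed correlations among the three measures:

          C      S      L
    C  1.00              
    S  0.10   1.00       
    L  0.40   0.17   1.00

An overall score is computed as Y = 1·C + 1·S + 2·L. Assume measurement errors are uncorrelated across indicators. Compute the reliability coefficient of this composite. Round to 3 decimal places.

0.811

Var(Y) = 1 + 1 + 2² + 2·[0.10 + 2·0.40 + 2·0.17] = 6 + 2.48 = 8.48.
Because errors are independent across components, Cov(Tᵢ,Tⱼ) = Cov(Xᵢ,Xⱼ); the off-diagonal part of the true-score variance is the same as above.
True-score variance = [0.93 + 0.91 + 2²·0.64] + 2.48 = 4.4 + 2.48 = 6.88.
Reliability = 6.88 / 8.48 = 0.811.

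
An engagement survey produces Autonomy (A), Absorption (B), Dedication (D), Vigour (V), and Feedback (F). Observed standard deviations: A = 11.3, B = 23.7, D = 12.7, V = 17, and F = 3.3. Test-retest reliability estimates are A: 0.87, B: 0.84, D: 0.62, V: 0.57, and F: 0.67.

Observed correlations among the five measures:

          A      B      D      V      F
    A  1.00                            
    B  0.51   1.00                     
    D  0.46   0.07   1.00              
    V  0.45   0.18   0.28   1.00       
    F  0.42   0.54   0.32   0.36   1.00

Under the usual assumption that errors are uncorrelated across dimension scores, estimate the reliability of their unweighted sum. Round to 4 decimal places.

0.8668

Var(A+B+D+V+F) = 11.3² + 23.7² + 12.7² + 17² + 3.3² + 2·[11.3·23.7·0.51 + 11.3·12.7·0.46 + 11.3·17·0.45 + 11.3·3.3·0.42 + 23.7·12.7·0.07 + 23.7·17·0.18 + 23.7·3.3·0.54 + 12.7·17·0.28 + 12.7·3.3·0.32 + 17·3.3·0.36] = 1150.56 + 1069.18 = 2219.74.
With uncorrelated errors the cross-covariances are all true-score covariance, so they carry over unchanged; only the diagonal terms shrink to ρᵢσᵢ².
True-score variance = [11.3²·0.87 + 23.7²·0.84 + 12.7²·0.62 + 17²·0.57 + 3.3²·0.67] + 1069.18 = 854.936 + 1069.18 = 1924.11.
Reliability = 1924.11 / 2219.74 = 0.8668.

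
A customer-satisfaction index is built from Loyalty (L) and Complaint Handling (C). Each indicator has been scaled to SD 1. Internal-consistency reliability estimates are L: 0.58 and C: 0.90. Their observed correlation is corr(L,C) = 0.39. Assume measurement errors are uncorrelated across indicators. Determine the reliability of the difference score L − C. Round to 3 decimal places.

Var(L−C) = 1 + 1 − 2·0.39 = 2 − 0.78 = 1.22.
With uncorrelated errors the cross-covariances are all true-score covariance, so they carry over unchanged; only the diagonal terms shrink to ρᵢσᵢ².
True-score variance = [0.58 + 0.90] − 0.78 = 1.48 − 0.78 = 0.7.
Reliability = 0.7 / 1.22 = 0.574.

0.574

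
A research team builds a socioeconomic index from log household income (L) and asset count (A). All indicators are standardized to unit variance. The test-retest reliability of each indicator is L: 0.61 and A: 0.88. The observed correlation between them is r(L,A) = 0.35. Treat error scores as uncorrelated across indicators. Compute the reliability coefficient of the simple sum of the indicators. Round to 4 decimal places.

Var(L+A) = 2 + 2·[0.35] = 2 + 0.7 = 2.7.
With uncorrelated errors the cross-covariances are all true-score covariance, so they carry over unchanged; only the diagonal terms shrink to ρᵢσᵢ².
True-score variance = [0.61 + 0.88] + 0.7 = 1.49 + 0.7 = 2.19.
Reliability = 2.19 / 2.7 = 0.8111.

0.8111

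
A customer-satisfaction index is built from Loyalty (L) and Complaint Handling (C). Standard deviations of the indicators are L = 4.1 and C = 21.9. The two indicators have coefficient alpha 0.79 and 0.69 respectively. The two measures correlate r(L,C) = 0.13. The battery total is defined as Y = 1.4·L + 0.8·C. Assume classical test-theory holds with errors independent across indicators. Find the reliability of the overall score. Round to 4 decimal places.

Var(Y) = 1.4²·4.1² + 0.8²·21.9² + 2·[1.12·4.1·21.9·0.13] = 339.898 + 26.1468 = 366.045.
With uncorrelated errors the cross-covariances are all true-score covariance, so they carry over unchanged; only the diagonal terms shrink to ρᵢσᵢ².
True-score variance = [1.4²·4.1²·0.79 + 0.8²·21.9²·0.69] + 26.1468 = 237.824 + 26.1468 = 263.971.
Reliability = 263.971 / 366.045 = 0.7211.

0.7211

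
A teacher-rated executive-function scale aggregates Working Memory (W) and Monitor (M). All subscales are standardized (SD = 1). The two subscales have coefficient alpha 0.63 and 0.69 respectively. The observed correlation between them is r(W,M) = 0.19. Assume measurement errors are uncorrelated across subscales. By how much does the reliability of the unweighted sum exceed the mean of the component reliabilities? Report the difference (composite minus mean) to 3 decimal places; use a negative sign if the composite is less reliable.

Var(sum) = 2 + 0.38 = 2.38; true-score variance = 1.32 + 0.38 = 1.7; composite reliability = 0.7143.
Mean component reliability = 0.6600.
Difference = 0.7143 − 0.6600 = 0.054.

0.054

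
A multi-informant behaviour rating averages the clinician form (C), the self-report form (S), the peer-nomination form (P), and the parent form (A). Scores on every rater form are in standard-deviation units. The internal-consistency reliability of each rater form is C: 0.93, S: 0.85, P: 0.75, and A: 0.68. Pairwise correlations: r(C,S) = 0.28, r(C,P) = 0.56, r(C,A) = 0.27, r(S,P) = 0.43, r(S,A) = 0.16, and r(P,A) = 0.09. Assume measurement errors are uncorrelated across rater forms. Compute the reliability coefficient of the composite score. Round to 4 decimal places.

0.8958

Var(C+S+P+A) = 4 + 2·[0.28 + 0.56 + 0.27 + 0.43 + 0.16 + 0.09] = 4 + 3.58 = 7.58.
Because errors are independent across components, Cov(Tᵢ,Tⱼ) = Cov(Xᵢ,Xⱼ); the off-diagonal part of the true-score variance is the same as above.
True-score variance = [0.93 + 0.85 + 0.75 + 0.68] + 3.58 = 3.21 + 3.58 = 6.79.
Reliability = 6.79 / 7.58 = 0.8958.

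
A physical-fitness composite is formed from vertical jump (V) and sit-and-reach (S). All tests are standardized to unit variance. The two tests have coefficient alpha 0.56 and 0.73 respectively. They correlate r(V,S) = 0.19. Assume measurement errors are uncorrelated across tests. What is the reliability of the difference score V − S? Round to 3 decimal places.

0.562

Var(V−S) = 1 + 1 − 2·0.19 = 2 − 0.38 = 1.62.
Under uncorrelated errors the observed covariances equal the true-score covariances, so only the own-variance terms attenuate.
True-score variance = [0.56 + 0.73] − 0.38 = 1.29 − 0.38 = 0.91.
Reliability = 0.91 / 1.62 = 0.562.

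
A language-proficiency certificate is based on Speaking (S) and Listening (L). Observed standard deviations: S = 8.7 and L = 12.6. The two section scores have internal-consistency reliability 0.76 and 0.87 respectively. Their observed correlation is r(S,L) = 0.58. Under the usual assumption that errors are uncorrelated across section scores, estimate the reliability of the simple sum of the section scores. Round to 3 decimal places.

0.893

Var(S+L) = 8.7² + 12.6² + 2·[8.7·12.6·0.58] = 234.45 + 127.159 = 361.609.
Because errors are independent across components, Cov(Tᵢ,Tⱼ) = Cov(Xᵢ,Xⱼ); the off-diagonal part of the true-score variance is the same as above.
True-score variance = [8.7²·0.76 + 12.6²·0.87] + 127.159 = 195.646 + 127.159 = 322.805.
Reliability = 322.805 / 361.609 = 0.893.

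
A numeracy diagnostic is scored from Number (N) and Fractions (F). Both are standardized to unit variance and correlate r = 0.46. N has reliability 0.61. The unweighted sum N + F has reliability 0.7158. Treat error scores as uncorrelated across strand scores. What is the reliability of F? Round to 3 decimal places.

0.560

Var(N+F) = 2 + 2·0.46 = 2.920.
True-score variance = ρ_N + ρ_F + 2·0.46, so 0.7158 = (0.61 + ρ_F + 0.92) / 2.920.
ρ_F = 0.7158·2.920 − 0.61 − 0.92 = 0.560.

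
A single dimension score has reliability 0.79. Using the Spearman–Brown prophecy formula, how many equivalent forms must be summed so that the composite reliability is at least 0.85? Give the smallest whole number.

2

k ≥ ρ*(1−ρ₁)/(ρ₁(1−ρ*)) = 0.85·0.21 / (0.79·0.15) = 1.506.
Smallest integer k = 2.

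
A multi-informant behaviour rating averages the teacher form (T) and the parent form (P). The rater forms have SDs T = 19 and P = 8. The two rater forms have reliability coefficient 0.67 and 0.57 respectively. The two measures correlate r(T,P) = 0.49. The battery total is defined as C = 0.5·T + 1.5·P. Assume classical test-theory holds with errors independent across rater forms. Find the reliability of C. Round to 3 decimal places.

Var(C) = 0.5²·19² + 1.5²·8² + 2·[0.75·19·8·0.49] = 234.25 + 111.72 = 345.97.
With uncorrelated errors the cross-covariances are all true-score covariance, so they carry over unchanged; only the diagonal terms shrink to ρᵢσᵢ².
True-score variance = [0.5²·19²·0.67 + 1.5²·8²·0.57] + 111.72 = 142.548 + 111.72 = 254.268.
Reliability = 254.268 / 345.97 = 0.735.

0.735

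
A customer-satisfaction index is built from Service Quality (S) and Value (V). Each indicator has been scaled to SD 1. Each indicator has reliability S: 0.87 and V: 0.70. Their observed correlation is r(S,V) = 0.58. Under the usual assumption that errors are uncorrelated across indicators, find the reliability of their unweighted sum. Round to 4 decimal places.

0.8639

Var(S+V) = 2 + 2·[0.58] = 2 + 1.16 = 3.16.
Under uncorrelated errors the observed covariances equal the true-score covariances, so only the own-variance terms attenuate.
True-score variance = [0.87 + 0.70] + 1.16 = 1.57 + 1.16 = 2.73.
Reliability = 2.73 / 3.16 = 0.8639.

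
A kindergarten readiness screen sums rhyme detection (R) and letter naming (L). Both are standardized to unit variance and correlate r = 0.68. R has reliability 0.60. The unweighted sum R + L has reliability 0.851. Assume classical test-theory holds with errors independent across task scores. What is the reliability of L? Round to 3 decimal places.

0.899

Var(R+L) = 2 + 2·0.68 = 3.360.
True-score variance = ρ_R + ρ_L + 2·0.68, so 0.851 = (0.60 + ρ_L + 1.36) / 3.360.
ρ_L = 0.851·3.360 − 0.60 − 1.36 = 0.899.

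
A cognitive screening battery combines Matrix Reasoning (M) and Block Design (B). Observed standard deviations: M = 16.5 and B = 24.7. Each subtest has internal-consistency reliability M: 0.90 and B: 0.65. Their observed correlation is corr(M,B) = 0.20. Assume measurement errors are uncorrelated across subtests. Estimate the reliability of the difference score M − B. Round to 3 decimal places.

0.665

Var(M−B) = 16.5² + 24.7² − 2·16.5·24.7·0.20 = 882.34 − 163.02 = 719.32.
Because errors are independent across components, Cov(Tᵢ,Tⱼ) = Cov(Xᵢ,Xⱼ); the off-diagonal part of the true-score variance is the same as above.
True-score variance = [16.5²·0.90 + 24.7²·0.65] − 163.02 = 641.583 − 163.02 = 478.563.
Reliability = 478.563 / 719.32 = 0.665.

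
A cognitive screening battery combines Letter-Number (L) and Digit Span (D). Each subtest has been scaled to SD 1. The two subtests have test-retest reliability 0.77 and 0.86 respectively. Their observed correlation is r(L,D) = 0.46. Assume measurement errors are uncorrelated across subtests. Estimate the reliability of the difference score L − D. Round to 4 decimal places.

0.6574

Var(L−D) = 1 + 1 − 2·0.46 = 2 − 0.92 = 1.08.
Under uncorrelated errors the observed covariances equal the true-score covariances, so only the own-variance terms attenuate.
True-score variance = [0.77 + 0.86] − 0.92 = 1.63 − 0.92 = 0.71.
Reliability = 0.71 / 1.08 = 0.6574.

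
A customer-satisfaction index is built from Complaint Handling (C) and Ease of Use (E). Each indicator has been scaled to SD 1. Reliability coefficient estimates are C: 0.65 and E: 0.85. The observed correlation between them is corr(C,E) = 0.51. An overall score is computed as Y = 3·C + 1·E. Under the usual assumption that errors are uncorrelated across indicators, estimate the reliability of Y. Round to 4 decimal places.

Var(Y) = 3² + 1 + 2·[3·0.51] = 10 + 3.06 = 13.06.
With uncorrelated errors the cross-covariances are all true-score covariance, so they carry over unchanged; only the diagonal terms shrink to ρᵢσᵢ².
True-score variance = [3²·0.65 + 0.85] + 3.06 = 6.7 + 3.06 = 9.76.
Reliability = 9.76 / 13.06 = 0.7473.

0.7473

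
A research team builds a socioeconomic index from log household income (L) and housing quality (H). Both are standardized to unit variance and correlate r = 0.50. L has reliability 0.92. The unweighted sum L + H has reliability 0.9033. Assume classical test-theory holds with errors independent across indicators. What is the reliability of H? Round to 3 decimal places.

0.790

Var(L+H) = 2 + 2·0.50 = 3.000.
True-score variance = ρ_L + ρ_H + 2·0.50, so 0.9033 = (0.92 + ρ_H + 1.00) / 3.000.
ρ_H = 0.9033·3.000 − 0.92 − 1.00 = 0.790.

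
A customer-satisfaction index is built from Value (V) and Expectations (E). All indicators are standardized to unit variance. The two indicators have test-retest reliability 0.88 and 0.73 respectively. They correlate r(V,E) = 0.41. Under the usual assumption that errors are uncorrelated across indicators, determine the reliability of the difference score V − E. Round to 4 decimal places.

Var(V−E) = 1 + 1 − 2·0.41 = 2 − 0.82 = 1.18.
Because errors are independent across components, Cov(Tᵢ,Tⱼ) = Cov(Xᵢ,Xⱼ); the off-diagonal part of the true-score variance is the same as above.
True-score variance = [0.88 + 0.73] − 0.82 = 1.61 − 0.82 = 0.79.
Reliability = 0.79 / 1.18 = 0.6695.

0.6695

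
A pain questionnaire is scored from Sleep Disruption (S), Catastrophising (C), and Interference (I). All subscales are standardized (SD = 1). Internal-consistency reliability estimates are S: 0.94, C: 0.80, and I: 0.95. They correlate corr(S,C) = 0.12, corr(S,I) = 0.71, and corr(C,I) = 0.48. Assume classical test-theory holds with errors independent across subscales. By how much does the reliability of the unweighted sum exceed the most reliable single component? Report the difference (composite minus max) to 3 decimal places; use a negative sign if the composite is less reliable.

Var(sum) = 3 + 2.62 = 5.62; true-score variance = 2.69 + 2.62 = 5.31; composite reliability = 0.9448.
Max component reliability = 0.9500.
Difference = 0.9448 − 0.9500 = -0.005.

-0.005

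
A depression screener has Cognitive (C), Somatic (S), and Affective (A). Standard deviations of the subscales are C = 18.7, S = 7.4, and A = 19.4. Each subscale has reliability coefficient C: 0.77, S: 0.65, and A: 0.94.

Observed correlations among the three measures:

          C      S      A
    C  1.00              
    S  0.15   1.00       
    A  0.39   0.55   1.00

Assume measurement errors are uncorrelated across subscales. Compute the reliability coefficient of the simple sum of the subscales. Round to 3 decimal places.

0.903

Var(C+S+A) = 18.7² + 7.4² + 19.4² + 2·[18.7·7.4·0.15 + 18.7·19.4·0.39 + 7.4·19.4·0.55] = 780.81 + 482.398 = 1263.21.
With uncorrelated errors the cross-covariances are all true-score covariance, so they carry over unchanged; only the diagonal terms shrink to ρᵢσᵢ².
True-score variance = [18.7²·0.77 + 7.4²·0.65 + 19.4²·0.94] + 482.398 = 658.634 + 482.398 = 1141.03.
Reliability = 1141.03 / 1263.21 = 0.903.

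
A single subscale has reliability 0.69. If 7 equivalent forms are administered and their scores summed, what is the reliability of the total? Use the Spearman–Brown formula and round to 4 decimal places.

ρ_k = kρ / (1 + (k−1)ρ) = 7·0.69 / (1 + 6·0.69) = 4.830 / 5.140 = 0.9397.

0.9397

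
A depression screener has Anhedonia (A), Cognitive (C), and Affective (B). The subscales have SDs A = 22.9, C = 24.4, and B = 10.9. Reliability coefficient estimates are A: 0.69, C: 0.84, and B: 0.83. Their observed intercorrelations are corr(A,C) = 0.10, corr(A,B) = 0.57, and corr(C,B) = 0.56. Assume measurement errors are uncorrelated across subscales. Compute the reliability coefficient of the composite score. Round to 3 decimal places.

Var(A+C+B) = 22.9² + 24.4² + 10.9² + 2·[22.9·24.4·0.10 + 22.9·10.9·0.57 + 24.4·10.9·0.56] = 1238.58 + 694.183 = 1932.76.
With uncorrelated errors the cross-covariances are all true-score covariance, so they carry over unchanged; only the diagonal terms shrink to ρᵢσᵢ².
True-score variance = [22.9²·0.69 + 24.4²·0.84 + 10.9²·0.83] + 694.183 = 960.558 + 694.183 = 1654.74.
Reliability = 1654.74 / 1932.76 = 0.856.

0.856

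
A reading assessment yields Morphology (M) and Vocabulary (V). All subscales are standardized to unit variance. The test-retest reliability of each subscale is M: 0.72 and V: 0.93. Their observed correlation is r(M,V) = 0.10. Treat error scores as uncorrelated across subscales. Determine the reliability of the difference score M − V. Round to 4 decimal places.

Var(M−V) = 1 + 1 − 2·0.10 = 2 − 0.2 = 1.8.
With uncorrelated errors the cross-covariances are all true-score covariance, so they carry over unchanged; only the diagonal terms shrink to ρᵢσᵢ².
True-score variance = [0.72 + 0.93] − 0.2 = 1.65 − 0.2 = 1.45.
Reliability = 1.45 / 1.8 = 0.8056.

0.8056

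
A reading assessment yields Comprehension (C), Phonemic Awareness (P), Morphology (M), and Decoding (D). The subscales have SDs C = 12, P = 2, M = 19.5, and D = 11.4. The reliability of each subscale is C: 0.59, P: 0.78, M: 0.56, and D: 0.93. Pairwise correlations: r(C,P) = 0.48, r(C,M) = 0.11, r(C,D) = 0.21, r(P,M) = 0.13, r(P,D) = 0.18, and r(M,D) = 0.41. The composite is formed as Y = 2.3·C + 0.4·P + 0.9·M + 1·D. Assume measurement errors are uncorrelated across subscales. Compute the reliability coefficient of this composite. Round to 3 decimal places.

Var(Y) = 2.3²·12² + 0.4²·2² + 0.9²·19.5² + 11.4² + 2·[0.92·12·2·0.48 + 2.07·12·19.5·0.11 + 2.3·12·11.4·0.21 + 0.36·2·19.5·0.13 + 0.4·2·11.4·0.18 + 0.9·19.5·11.4·0.41] = 1200.36 + 430.9 = 1631.26.
With uncorrelated errors the cross-covariances are all true-score covariance, so they carry over unchanged; only the diagonal terms shrink to ρᵢσᵢ².
True-score variance = [2.3²·12²·0.59 + 0.4²·2²·0.78 + 0.9²·19.5²·0.56 + 11.4²·0.93] + 430.9 = 743.282 + 430.9 = 1174.18.
Reliability = 1174.18 / 1631.26 = 0.720.

0.720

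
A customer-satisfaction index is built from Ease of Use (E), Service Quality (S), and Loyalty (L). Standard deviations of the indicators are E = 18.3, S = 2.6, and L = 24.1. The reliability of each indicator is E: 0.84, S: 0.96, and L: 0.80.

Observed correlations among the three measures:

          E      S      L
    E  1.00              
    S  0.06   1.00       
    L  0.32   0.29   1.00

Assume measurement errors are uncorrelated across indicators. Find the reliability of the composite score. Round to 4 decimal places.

Var(E+S+L) = 18.3² + 2.6² + 24.1² + 2·[18.3·2.6·0.06 + 18.3·24.1·0.32 + 2.6·24.1·0.29] = 922.46 + 324.312 = 1246.77.
With uncorrelated errors the cross-covariances are all true-score covariance, so they carry over unchanged; only the diagonal terms shrink to ρᵢσᵢ².
True-score variance = [18.3²·0.84 + 2.6²·0.96 + 24.1²·0.80] + 324.312 = 752.445 + 324.312 = 1076.76.
Reliability = 1076.76 / 1246.77 = 0.8636.

0.8636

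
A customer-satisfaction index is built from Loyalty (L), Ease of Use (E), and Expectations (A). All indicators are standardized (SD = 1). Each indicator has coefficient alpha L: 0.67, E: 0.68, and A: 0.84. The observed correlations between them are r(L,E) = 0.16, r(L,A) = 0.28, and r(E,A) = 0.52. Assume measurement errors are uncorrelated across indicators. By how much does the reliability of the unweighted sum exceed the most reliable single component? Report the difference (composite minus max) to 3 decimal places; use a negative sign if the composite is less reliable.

-0.005

Var(sum) = 3 + 1.92 = 4.92; true-score variance = 2.19 + 1.92 = 4.11; composite reliability = 0.8354.
Max component reliability = 0.8400.
Difference = 0.8354 − 0.8400 = -0.005.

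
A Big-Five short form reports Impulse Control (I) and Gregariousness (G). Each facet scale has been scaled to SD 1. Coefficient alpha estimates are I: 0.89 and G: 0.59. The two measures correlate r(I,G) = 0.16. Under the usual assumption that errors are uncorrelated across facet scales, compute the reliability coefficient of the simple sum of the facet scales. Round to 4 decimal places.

Var(I+G) = 2 + 2·[0.16] = 2 + 0.32 = 2.32.
With uncorrelated errors the cross-covariances are all true-score covariance, so they carry over unchanged; only the diagonal terms shrink to ρᵢσᵢ².
True-score variance = [0.89 + 0.59] + 0.32 = 1.48 + 0.32 = 1.8.
Reliability = 1.8 / 2.32 = 0.7759.

0.7759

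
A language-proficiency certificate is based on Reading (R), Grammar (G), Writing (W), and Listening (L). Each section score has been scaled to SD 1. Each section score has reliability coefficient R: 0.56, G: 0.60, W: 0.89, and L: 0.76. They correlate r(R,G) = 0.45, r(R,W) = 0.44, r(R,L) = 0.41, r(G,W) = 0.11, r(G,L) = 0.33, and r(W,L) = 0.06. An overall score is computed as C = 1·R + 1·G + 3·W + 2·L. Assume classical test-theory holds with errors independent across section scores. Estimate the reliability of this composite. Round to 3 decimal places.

0.878

Var(C) = 1 + 1 + 3² + 2² + 2·[0.45 + 3·0.44 + 2·0.41 + 3·0.11 + 2·0.33 + 6·0.06] = 15 + 7.88 = 22.88.
Because errors are independent across components, Cov(Tᵢ,Tⱼ) = Cov(Xᵢ,Xⱼ); the off-diagonal part of the true-score variance is the same as above.
True-score variance = [0.56 + 0.60 + 3²·0.89 + 2²·0.76] + 7.88 = 12.21 + 7.88 = 20.09.
Reliability = 20.09 / 22.88 = 0.878.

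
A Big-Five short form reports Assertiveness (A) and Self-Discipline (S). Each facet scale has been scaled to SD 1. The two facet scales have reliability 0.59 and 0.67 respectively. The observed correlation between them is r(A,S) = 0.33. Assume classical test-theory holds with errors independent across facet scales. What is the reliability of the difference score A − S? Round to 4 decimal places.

Var(A−S) = 1 + 1 − 2·0.33 = 2 − 0.66 = 1.34.
With uncorrelated errors the cross-covariances are all true-score covariance, so they carry over unchanged; only the diagonal terms shrink to ρᵢσᵢ².
True-score variance = [0.59 + 0.67] − 0.66 = 1.26 − 0.66 = 0.6.
Reliability = 0.6 / 1.34 = 0.4478.

0.4478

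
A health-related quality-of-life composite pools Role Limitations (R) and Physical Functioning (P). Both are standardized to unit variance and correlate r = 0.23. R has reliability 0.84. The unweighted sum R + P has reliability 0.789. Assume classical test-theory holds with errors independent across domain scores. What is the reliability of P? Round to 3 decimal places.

0.641

Var(R+P) = 2 + 2·0.23 = 2.460.
True-score variance = ρ_R + ρ_P + 2·0.23, so 0.789 = (0.84 + ρ_P + 0.46) / 2.460.
ρ_P = 0.789·2.460 − 0.84 − 0.46 = 0.641.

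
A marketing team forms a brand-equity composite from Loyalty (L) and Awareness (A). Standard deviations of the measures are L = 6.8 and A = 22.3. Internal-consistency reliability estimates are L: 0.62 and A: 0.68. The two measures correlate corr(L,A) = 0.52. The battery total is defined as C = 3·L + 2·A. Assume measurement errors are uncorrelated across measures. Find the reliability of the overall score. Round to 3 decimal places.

0.763

Var(C) = 3²·6.8² + 2²·22.3² + 2·[6·6.8·22.3·0.52] = 2405.32 + 946.234 = 3351.55.
Because errors are independent across components, Cov(Tᵢ,Tⱼ) = Cov(Xᵢ,Xⱼ); the off-diagonal part of the true-score variance is the same as above.
True-score variance = [3²·6.8²·0.62 + 2²·22.3²·0.68] + 946.234 = 1610.65 + 946.234 = 2556.88.
Reliability = 2556.88 / 3351.55 = 0.763.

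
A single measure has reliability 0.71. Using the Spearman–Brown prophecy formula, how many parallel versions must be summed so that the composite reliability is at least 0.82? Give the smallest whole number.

k ≥ ρ*(1−ρ₁)/(ρ₁(1−ρ*)) = 0.82·0.29 / (0.71·0.18) = 1.861.
Smallest integer k = 2.

2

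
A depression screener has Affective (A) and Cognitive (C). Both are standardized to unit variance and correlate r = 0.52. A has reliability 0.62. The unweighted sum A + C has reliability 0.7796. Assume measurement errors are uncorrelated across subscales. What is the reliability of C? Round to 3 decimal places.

0.710

Var(A+C) = 2 + 2·0.52 = 3.040.
True-score variance = ρ_A + ρ_C + 2·0.52, so 0.7796 = (0.62 + ρ_C + 1.04) / 3.040.
ρ_C = 0.7796·3.040 − 0.62 − 1.04 = 0.710.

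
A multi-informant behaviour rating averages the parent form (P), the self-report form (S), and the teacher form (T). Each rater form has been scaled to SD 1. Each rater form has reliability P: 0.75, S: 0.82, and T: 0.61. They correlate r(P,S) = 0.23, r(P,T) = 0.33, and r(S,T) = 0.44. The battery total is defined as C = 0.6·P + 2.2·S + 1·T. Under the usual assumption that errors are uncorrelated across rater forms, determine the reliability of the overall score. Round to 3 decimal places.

Var(C) = 0.6² + 2.2² + 1 + 2·[1.32·0.23 + 0.6·0.33 + 2.2·0.44] = 6.2 + 2.9392 = 9.1392.
Because errors are independent across components, Cov(Tᵢ,Tⱼ) = Cov(Xᵢ,Xⱼ); the off-diagonal part of the true-score variance is the same as above.
True-score variance = [0.6²·0.75 + 2.2²·0.82 + 0.61] + 2.9392 = 4.8488 + 2.9392 = 7.788.
Reliability = 7.788 / 9.1392 = 0.852.

0.852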